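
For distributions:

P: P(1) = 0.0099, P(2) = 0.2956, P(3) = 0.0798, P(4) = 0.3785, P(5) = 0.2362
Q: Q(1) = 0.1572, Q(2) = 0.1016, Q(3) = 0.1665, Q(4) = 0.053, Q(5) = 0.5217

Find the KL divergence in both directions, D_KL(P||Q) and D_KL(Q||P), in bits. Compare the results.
D_KL(P||Q) = 1.1348 bits, D_KL(Q||P) = 1.0933 bits. D_KL(P||Q) is larger than D_KL(Q||P) by 0.0415 bits; the two directions differ.

D_KL(P||Q) = Σ P(x) log₂(P(x)/Q(x))

Computing term by term:
  P(1)·log₂(P(1)/Q(1)) = 0.0099·log₂(0.0099/0.1572) = -0.03949
  P(2)·log₂(P(2)/Q(2)) = 0.2956·log₂(0.2956/0.1016) = 0.45544
  P(3)·log₂(P(3)/Q(3)) = 0.0798·log₂(0.0798/0.1665) = -0.08467
  P(4)·log₂(P(4)/Q(4)) = 0.3785·log₂(0.3785/0.053) = 1.07351
  P(5)·log₂(P(5)/Q(5)) = 0.2362·log₂(0.2362/0.5217) = -0.27003

D_KL(P||Q) = -0.03949 + 0.45544 - 0.08467 + 1.07351 - 0.27003 = 1.13476 ≈ 1.1348 bits

D_KL(Q||P) = Σ Q(x) log₂(Q(x)/P(x))

Computing term by term:
  Q(1)·log₂(Q(1)/P(1)) = 0.1572·log₂(0.1572/0.0099) = 0.62708
  Q(2)·log₂(Q(2)/P(2)) = 0.1016·log₂(0.1016/0.2956) = -0.15654
  Q(3)·log₂(Q(3)/P(3)) = 0.1665·log₂(0.1665/0.0798) = 0.17667
  Q(4)·log₂(Q(4)/P(4)) = 0.053·log₂(0.053/0.3785) = -0.15032
  Q(5)·log₂(Q(5)/P(5)) = 0.5217·log₂(0.5217/0.2362) = 0.59641

D_KL(Q||P) = 0.62708 - 0.15654 + 0.17667 - 0.15032 + 0.59641 = 1.09330 ≈ 1.0933 bits

These are NOT equal (difference: 0.0415 bits). KL divergence is asymmetric: D_KL(P||Q) ≠ D_KL(Q||P) in general.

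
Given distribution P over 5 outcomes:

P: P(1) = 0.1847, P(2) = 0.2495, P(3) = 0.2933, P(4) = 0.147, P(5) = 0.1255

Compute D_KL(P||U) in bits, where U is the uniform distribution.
0.0707 bits

U(i) = 1/5 for all i

D_KL(P||U) = Σ P(x) log₂(P(x) / (1/5))
           = Σ P(x) log₂(P(x)) + log₂(5)
           = log₂(5) - H(P)

H(P) = -Σ P(x) log₂(P(x)):
  -P(1)·log₂(P(1)) = -(0.1847)·log₂(0.1847) = 0.45007
  -P(2)·log₂(P(2)) = -(0.2495)·log₂(0.2495) = 0.49972
  -P(3)·log₂(P(3)) = -(0.2933)·log₂(0.2933) = 0.51901
  -P(4)·log₂(P(4)) = -(0.147)·log₂(0.147) = 0.40662
  -P(5)·log₂(P(5)) = -(0.1255)·log₂(0.1255) = 0.37578
H(P) = 0.45007 + 0.49972 + 0.51901 + 0.40662 + 0.37578 = 2.25120 bits

log₂(5) = 2.32193 bits

D_KL(P||U) = 2.32193 - 2.25120 = 0.07073 ≈ 0.0707 bits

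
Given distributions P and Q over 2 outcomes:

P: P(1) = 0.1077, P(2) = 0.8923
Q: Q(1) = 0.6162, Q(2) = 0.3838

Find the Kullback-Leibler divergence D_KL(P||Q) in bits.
0.8151 bits

D_KL(P||Q) = Σ P(x) log₂(P(x)/Q(x))

Computing term by term:
  P(1)·log₂(P(1)/Q(1)) = 0.1077·log₂(0.1077/0.6162) = -0.27101
  P(2)·log₂(P(2)/Q(2)) = 0.8923·log₂(0.8923/0.3838) = 1.08608

D_KL(P||Q) = -0.27101 + 1.08608 = 0.81507 ≈ 0.8151 bits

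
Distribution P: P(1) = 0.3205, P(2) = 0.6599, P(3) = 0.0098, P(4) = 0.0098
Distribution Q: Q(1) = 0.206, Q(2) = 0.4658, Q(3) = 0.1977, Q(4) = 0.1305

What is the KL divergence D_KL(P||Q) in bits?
0.4569 bits

D_KL(P||Q) = Σ P(x) log₂(P(x)/Q(x))

Computing term by term:
  P(1)·log₂(P(1)/Q(1)) = 0.3205·log₂(0.3205/0.206) = 0.20438
  P(2)·log₂(P(2)/Q(2)) = 0.6599·log₂(0.6599/0.4658) = 0.33162
  P(3)·log₂(P(3)/Q(3)) = 0.0098·log₂(0.0098/0.1977) = -0.04248
  P(4)·log₂(P(4)/Q(4)) = 0.0098·log₂(0.0098/0.1305) = -0.03660

D_KL(P||Q) = 0.20438 + 0.33162 - 0.04248 - 0.03660 = 0.45692 ≈ 0.4569 bits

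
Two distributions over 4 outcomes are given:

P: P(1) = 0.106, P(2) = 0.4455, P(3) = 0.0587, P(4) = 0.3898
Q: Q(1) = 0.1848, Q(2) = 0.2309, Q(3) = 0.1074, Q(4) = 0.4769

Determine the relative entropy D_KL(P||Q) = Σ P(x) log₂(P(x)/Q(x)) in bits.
0.1728 bits

D_KL(P||Q) = Σ P(x) log₂(P(x)/Q(x))

Computing term by term:
  P(1)·log₂(P(1)/Q(1)) = 0.106·log₂(0.106/0.1848) = -0.08500
  P(2)·log₂(P(2)/Q(2)) = 0.4455·log₂(0.4455/0.2309) = 0.42240
  P(3)·log₂(P(3)/Q(3)) = 0.0587·log₂(0.0587/0.1074) = -0.05116
  P(4)·log₂(P(4)/Q(4)) = 0.3898·log₂(0.3898/0.4769) = -0.11341

D_KL(P||Q) = -0.08500 + 0.42240 - 0.05116 - 0.11341 = 0.17283 ≈ 0.1728 bits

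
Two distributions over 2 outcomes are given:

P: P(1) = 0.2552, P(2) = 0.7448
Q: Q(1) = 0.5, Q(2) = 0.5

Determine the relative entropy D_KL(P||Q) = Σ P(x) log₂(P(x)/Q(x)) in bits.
0.1806 bits

D_KL(P||Q) = Σ P(x) log₂(P(x)/Q(x))

Computing term by term:
  P(1)·log₂(P(1)/Q(1)) = 0.2552·log₂(0.2552/0.5) = -0.24762
  P(2)·log₂(P(2)/Q(2)) = 0.7448·log₂(0.7448/0.5) = 0.42820

D_KL(P||Q) = -0.24762 + 0.42820 = 0.18058 ≈ 0.1806 bits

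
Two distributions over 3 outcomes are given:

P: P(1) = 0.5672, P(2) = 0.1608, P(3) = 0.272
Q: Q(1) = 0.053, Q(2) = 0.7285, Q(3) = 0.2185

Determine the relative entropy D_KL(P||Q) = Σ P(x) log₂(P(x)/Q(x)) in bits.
1.6752 bits

D_KL(P||Q) = Σ P(x) log₂(P(x)/Q(x))

Computing term by term:
  P(1)·log₂(P(1)/Q(1)) = 0.5672·log₂(0.5672/0.053) = 1.93971
  P(2)·log₂(P(2)/Q(2)) = 0.1608·log₂(0.1608/0.7285) = -0.35049
  P(3)·log₂(P(3)/Q(3)) = 0.272·log₂(0.272/0.2185) = 0.08594

D_KL(P||Q) = 1.93971 - 0.35049 + 0.08594 = 1.67516 ≈ 1.6752 bits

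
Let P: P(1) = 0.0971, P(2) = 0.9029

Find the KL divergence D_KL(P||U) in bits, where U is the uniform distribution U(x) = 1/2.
0.5403 bits

U(i) = 1/2 for all i

D_KL(P||U) = Σ P(x) log₂(P(x) / (1/2))
           = Σ P(x) log₂(P(x)) + log₂(2)
           = log₂(2) - H(P)

H(P) = -Σ P(x) log₂(P(x)):
  -P(1)·log₂(P(1)) = -(0.0971)·log₂(0.0971) = 0.32668
  -P(2)·log₂(P(2)) = -(0.9029)·log₂(0.9029) = 0.13305
H(P) = 0.32668 + 0.13305 = 0.45973 bits

log₂(2) = 1.00000 bits

D_KL(P||U) = 1.00000 - 0.45973 = 0.54027 ≈ 0.5403 bits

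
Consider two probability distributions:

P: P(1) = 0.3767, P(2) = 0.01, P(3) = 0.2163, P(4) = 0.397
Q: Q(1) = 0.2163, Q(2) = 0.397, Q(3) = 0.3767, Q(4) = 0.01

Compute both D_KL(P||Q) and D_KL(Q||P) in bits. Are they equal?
D_KL(P||Q) = 2.1838 bits, D_KL(Q||P) = 2.1838 bits. Yes, in this case they are equal (although KL divergence is not symmetric in general).

D_KL(P||Q) = Σ P(x) log₂(P(x)/Q(x))

Computing term by term:
  P(1)·log₂(P(1)/Q(1)) = 0.3767·log₂(0.3767/0.2163) = 0.30150
  P(2)·log₂(P(2)/Q(2)) = 0.01·log₂(0.01/0.397) = -0.05311
  P(3)·log₂(P(3)/Q(3)) = 0.2163·log₂(0.2163/0.3767) = -0.17312
  P(4)·log₂(P(4)/Q(4)) = 0.397·log₂(0.397/0.01) = 2.10849

D_KL(P||Q) = 0.30150 - 0.05311 - 0.17312 + 2.10849 = 2.18376 ≈ 2.1838 bits

D_KL(Q||P) = Σ Q(x) log₂(Q(x)/P(x))

Computing term by term:
  Q(1)·log₂(Q(1)/P(1)) = 0.2163·log₂(0.2163/0.3767) = -0.17312
  Q(2)·log₂(Q(2)/P(2)) = 0.397·log₂(0.397/0.01) = 2.10849
  Q(3)·log₂(Q(3)/P(3)) = 0.3767·log₂(0.3767/0.2163) = 0.30150
  Q(4)·log₂(Q(4)/P(4)) = 0.01·log₂(0.01/0.397) = -0.05311

D_KL(Q||P) = -0.17312 + 2.10849 + 0.30150 - 0.05311 = 2.18376 ≈ 2.1838 bits

These ARE equal here. Q is P with outcomes relabeled (Q(1) = P(3), Q(2) = P(4), Q(3) = P(1), Q(4) = P(2)) by a relabeling that is its own inverse, so the two sums contain exactly the same terms in a different order. This is a special case — KL divergence is not symmetric in general: D_KL(P||Q) ≠ D_KL(Q||P) for most P, Q.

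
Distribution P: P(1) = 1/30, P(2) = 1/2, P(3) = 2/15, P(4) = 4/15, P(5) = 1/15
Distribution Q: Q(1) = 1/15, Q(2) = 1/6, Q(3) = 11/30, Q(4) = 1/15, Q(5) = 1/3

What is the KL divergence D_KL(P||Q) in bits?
0.9431 bits

D_KL(P||Q) = Σ P(x) log₂(P(x)/Q(x))

Computing term by term:
  P(1)·log₂(P(1)/Q(1)) = (1/30)·log₂((1/30)/(1/15)) = -0.03333
  P(2)·log₂(P(2)/Q(2)) = (1/2)·log₂((1/2)/(1/6)) = 0.79248
  P(3)·log₂(P(3)/Q(3)) = (2/15)·log₂((2/15)/(11/30)) = -0.19459
  P(4)·log₂(P(4)/Q(4)) = (4/15)·log₂((4/15)/(1/15)) = 0.53333
  P(5)·log₂(P(5)/Q(5)) = (1/15)·log₂((1/15)/(1/3)) = -0.15480

D_KL(P||Q) = -0.03333 + 0.79248 - 0.19459 + 0.53333 - 0.15480 = 0.94309 ≈ 0.9431 bits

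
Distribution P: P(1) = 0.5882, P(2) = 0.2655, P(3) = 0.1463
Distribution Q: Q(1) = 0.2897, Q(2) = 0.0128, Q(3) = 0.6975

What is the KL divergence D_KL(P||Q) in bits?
1.4328 bits

D_KL(P||Q) = Σ P(x) log₂(P(x)/Q(x))

Computing term by term:
  P(1)·log₂(P(1)/Q(1)) = 0.5882·log₂(0.5882/0.2897) = 0.60099
  P(2)·log₂(P(2)/Q(2)) = 0.2655·log₂(0.2655/0.0128) = 1.16143
  P(3)·log₂(P(3)/Q(3)) = 0.1463·log₂(0.1463/0.6975) = -0.32965

D_KL(P||Q) = 0.60099 + 1.16143 - 0.32965 = 1.43277 ≈ 1.4328 bits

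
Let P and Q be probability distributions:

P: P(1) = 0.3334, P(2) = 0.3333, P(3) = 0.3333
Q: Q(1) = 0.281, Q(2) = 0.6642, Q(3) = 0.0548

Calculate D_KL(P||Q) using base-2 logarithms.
0.6188 bits

D_KL(P||Q) = Σ P(x) log₂(P(x)/Q(x))

Computing term by term:
  P(1)·log₂(P(1)/Q(1)) = 0.3334·log₂(0.3334/0.281) = 0.08224
  P(2)·log₂(P(2)/Q(2)) = 0.3333·log₂(0.3333/0.6642) = -0.33157
  P(3)·log₂(P(3)/Q(3)) = 0.3333·log₂(0.3333/0.0548) = 0.86810

D_KL(P||Q) = 0.08224 - 0.33157 + 0.86810 = 0.61877 ≈ 0.6188 bits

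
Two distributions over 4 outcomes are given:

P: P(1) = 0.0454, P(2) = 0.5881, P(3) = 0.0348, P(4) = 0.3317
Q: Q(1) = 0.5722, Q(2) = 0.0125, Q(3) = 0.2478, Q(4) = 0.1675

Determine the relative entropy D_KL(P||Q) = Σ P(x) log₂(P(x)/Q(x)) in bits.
3.3300 bits

D_KL(P||Q) = Σ P(x) log₂(P(x)/Q(x))

Computing term by term:
  P(1)·log₂(P(1)/Q(1)) = 0.0454·log₂(0.0454/0.5722) = -0.16597
  P(2)·log₂(P(2)/Q(2)) = 0.5881·log₂(0.5881/0.0125) = 3.26752
  P(3)·log₂(P(3)/Q(3)) = 0.0348·log₂(0.0348/0.2478) = -0.09855
  P(4)·log₂(P(4)/Q(4)) = 0.3317·log₂(0.3317/0.1675) = 0.32696

D_KL(P||Q) = -0.16597 + 3.26752 - 0.09855 + 0.32696 = 3.32996 ≈ 3.3300 bits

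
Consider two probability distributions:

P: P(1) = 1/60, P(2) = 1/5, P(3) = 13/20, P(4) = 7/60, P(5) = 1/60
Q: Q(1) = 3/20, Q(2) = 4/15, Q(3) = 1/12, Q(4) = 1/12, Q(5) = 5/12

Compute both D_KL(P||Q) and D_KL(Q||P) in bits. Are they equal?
D_KL(P||Q) = 1.7697 bits, D_KL(Q||P) = 2.2337 bits. No, they are not equal.

D_KL(P||Q) = Σ P(x) log₂(P(x)/Q(x))

Computing term by term:
  P(1)·log₂(P(1)/Q(1)) = (1/60)·log₂((1/60)/(3/20)) = -0.05283
  P(2)·log₂(P(2)/Q(2)) = (1/5)·log₂((1/5)/(4/15)) = -0.08301
  P(3)·log₂(P(3)/Q(3)) = (13/20)·log₂((13/20)/(1/12)) = 1.92626
  P(4)·log₂(P(4)/Q(4)) = (7/60)·log₂((7/60)/(1/12)) = 0.05663
  P(5)·log₂(P(5)/Q(5)) = (1/60)·log₂((1/60)/(5/12)) = -0.07740

D_KL(P||Q) = -0.05283 - 0.08301 + 1.92626 + 0.05663 - 0.07740 = 1.76965 ≈ 1.7697 bits

D_KL(Q||P) = Σ Q(x) log₂(Q(x)/P(x))

Computing term by term:
  Q(1)·log₂(Q(1)/P(1)) = (3/20)·log₂((3/20)/(1/60)) = 0.47549
  Q(2)·log₂(Q(2)/P(2)) = (4/15)·log₂((4/15)/(1/5)) = 0.11068
  Q(3)·log₂(Q(3)/P(3)) = (1/12)·log₂((1/12)/(13/20)) = -0.24696
  Q(4)·log₂(Q(4)/P(4)) = (1/12)·log₂((1/12)/(7/60)) = -0.04045
  Q(5)·log₂(Q(5)/P(5)) = (5/12)·log₂((5/12)/(1/60)) = 1.93494

D_KL(Q||P) = 0.47549 + 0.11068 - 0.24696 - 0.04045 + 1.93494 = 2.23370 ≈ 2.2337 bits

These are NOT equal (difference: 0.4640 bits). KL divergence is asymmetric: D_KL(P||Q) ≠ D_KL(Q||P) in general.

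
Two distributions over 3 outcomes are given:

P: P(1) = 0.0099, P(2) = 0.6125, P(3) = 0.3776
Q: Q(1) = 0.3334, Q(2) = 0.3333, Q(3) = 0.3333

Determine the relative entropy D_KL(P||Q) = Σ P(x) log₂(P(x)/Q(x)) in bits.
0.5555 bits

D_KL(P||Q) = Σ P(x) log₂(P(x)/Q(x))

Computing term by term:
  P(1)·log₂(P(1)/Q(1)) = 0.0099·log₂(0.0099/0.3334) = -0.05023
  P(2)·log₂(P(2)/Q(2)) = 0.6125·log₂(0.6125/0.3333) = 0.53771
  P(3)·log₂(P(3)/Q(3)) = 0.3776·log₂(0.3776/0.3333) = 0.06798

D_KL(P||Q) = -0.05023 + 0.53771 + 0.06798 = 0.55546 ≈ 0.5555 bits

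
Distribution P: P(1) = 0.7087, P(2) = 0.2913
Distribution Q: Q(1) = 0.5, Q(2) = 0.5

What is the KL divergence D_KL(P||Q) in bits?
0.1296 bits

D_KL(P||Q) = Σ P(x) log₂(P(x)/Q(x))

Computing term by term:
  P(1)·log₂(P(1)/Q(1)) = 0.7087·log₂(0.7087/0.5) = 0.35665
  P(2)·log₂(P(2)/Q(2)) = 0.2913·log₂(0.2913/0.5) = -0.22705

D_KL(P||Q) = 0.35665 - 0.22705 = 0.12960 ≈ 0.1296 bits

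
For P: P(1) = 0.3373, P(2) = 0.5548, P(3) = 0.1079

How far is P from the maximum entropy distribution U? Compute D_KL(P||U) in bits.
0.2380 bits

U(i) = 1/3 for all i

D_KL(P||U) = Σ P(x) log₂(P(x) / (1/3))
           = Σ P(x) log₂(P(x)) + log₂(3)
           = log₂(3) - H(P)

H(P) = -Σ P(x) log₂(P(x)):
  -P(1)·log₂(P(1)) = -(0.3373)·log₂(0.3373) = 0.52885
  -P(2)·log₂(P(2)) = -(0.5548)·log₂(0.5548) = 0.47156
  -P(3)·log₂(P(3)) = -(0.1079)·log₂(0.1079) = 0.34660
H(P) = 0.52885 + 0.47156 + 0.34660 = 1.34701 bits

log₂(3) = 1.58496 bits

D_KL(P||U) = 1.58496 - 1.34701 = 0.23795 ≈ 0.2380 bits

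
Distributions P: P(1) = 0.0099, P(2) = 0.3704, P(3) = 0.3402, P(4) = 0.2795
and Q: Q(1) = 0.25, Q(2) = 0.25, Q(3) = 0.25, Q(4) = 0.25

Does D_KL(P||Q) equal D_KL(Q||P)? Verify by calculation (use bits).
D_KL(P||Q) = 0.3601 bits, D_KL(Q||P) = 0.8715 bits. No — D_KL(P||Q) ≠ D_KL(Q||P) for this pair.

D_KL(P||Q) = Σ P(x) log₂(P(x)/Q(x))

Computing term by term:
  P(1)·log₂(P(1)/Q(1)) = 0.0099·log₂(0.0099/0.25) = -0.04612
  P(2)·log₂(P(2)/Q(2)) = 0.3704·log₂(0.3704/0.25) = 0.21007
  P(3)·log₂(P(3)/Q(3)) = 0.3402·log₂(0.3402/0.25) = 0.15120
  P(4)·log₂(P(4)/Q(4)) = 0.2795·log₂(0.2795/0.25) = 0.04498

D_KL(P||Q) = -0.04612 + 0.21007 + 0.15120 + 0.04498 = 0.36013 ≈ 0.3601 bits

D_KL(Q||P) = Σ Q(x) log₂(Q(x)/P(x))

Computing term by term:
  Q(1)·log₂(Q(1)/P(1)) = 0.25·log₂(0.25/0.0099) = 1.16459
  Q(2)·log₂(Q(2)/P(2)) = 0.25·log₂(0.25/0.3704) = -0.14179
  Q(3)·log₂(Q(3)/P(3)) = 0.25·log₂(0.25/0.3402) = -0.11111
  Q(4)·log₂(Q(4)/P(4)) = 0.25·log₂(0.25/0.2795) = -0.04023

D_KL(Q||P) = 1.16459 - 0.14179 - 0.11111 - 0.04023 = 0.87146 ≈ 0.8715 bits

These are NOT equal (difference: 0.5114 bits). KL divergence is asymmetric: D_KL(P||Q) ≠ D_KL(Q||P) in general.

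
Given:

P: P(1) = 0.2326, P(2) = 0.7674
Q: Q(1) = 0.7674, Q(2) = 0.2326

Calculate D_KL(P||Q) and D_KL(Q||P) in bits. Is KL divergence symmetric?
D_KL(P||Q) = 0.9210 bits, D_KL(Q||P) = 0.9210 bits. The two values coincide for this particular pair, but no — KL divergence is not symmetric in general.

D_KL(P||Q) = Σ P(x) log₂(P(x)/Q(x))

Computing term by term:
  P(1)·log₂(P(1)/Q(1)) = 0.2326·log₂(0.2326/0.7674) = -0.40057
  P(2)·log₂(P(2)/Q(2)) = 0.7674·log₂(0.7674/0.2326) = 1.32156

D_KL(P||Q) = -0.40057 + 1.32156 = 0.92099 ≈ 0.9210 bits

D_KL(Q||P) = Σ Q(x) log₂(Q(x)/P(x))

Computing term by term:
  Q(1)·log₂(Q(1)/P(1)) = 0.7674·log₂(0.7674/0.2326) = 1.32156
  Q(2)·log₂(Q(2)/P(2)) = 0.2326·log₂(0.2326/0.7674) = -0.40057

D_KL(Q||P) = 1.32156 - 0.40057 = 0.92099 ≈ 0.9210 bits

These ARE equal here. Q is P with outcomes relabeled (Q(1) = P(2), Q(2) = P(1)) by a relabeling that is its own inverse, so the two sums contain exactly the same terms in a different order. This is a special case — KL divergence is not symmetric in general: D_KL(P||Q) ≠ D_KL(Q||P) for most P, Q.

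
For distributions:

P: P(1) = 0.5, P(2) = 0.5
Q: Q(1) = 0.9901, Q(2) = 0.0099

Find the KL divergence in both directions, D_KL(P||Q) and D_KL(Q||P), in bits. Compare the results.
D_KL(P||Q) = 2.3364 bits, D_KL(Q||P) = 0.9199 bits. D_KL(P||Q) is larger than D_KL(Q||P) by 1.4165 bits; the two directions differ.

D_KL(P||Q) = Σ P(x) log₂(P(x)/Q(x))

Computing term by term:
  P(1)·log₂(P(1)/Q(1)) = 0.5·log₂(0.5/0.9901) = -0.49282
  P(2)·log₂(P(2)/Q(2)) = 0.5·log₂(0.5/0.0099) = 2.82918

D_KL(P||Q) = -0.49282 + 2.82918 = 2.33636 ≈ 2.3364 bits

D_KL(Q||P) = Σ Q(x) log₂(Q(x)/P(x))

Computing term by term:
  Q(1)·log₂(Q(1)/P(1)) = 0.9901·log₂(0.9901/0.5) = 0.97589
  Q(2)·log₂(Q(2)/P(2)) = 0.0099·log₂(0.0099/0.5) = -0.05602

D_KL(Q||P) = 0.97589 - 0.05602 = 0.91987 ≈ 0.9199 bits

These are NOT equal (difference: 1.4165 bits). KL divergence is asymmetric: D_KL(P||Q) ≠ D_KL(Q||P) in general.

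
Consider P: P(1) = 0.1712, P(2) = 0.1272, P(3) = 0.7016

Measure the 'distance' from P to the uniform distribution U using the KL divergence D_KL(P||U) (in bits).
0.4119 bits

U(i) = 1/3 for all i

D_KL(P||U) = Σ P(x) log₂(P(x) / (1/3))
           = Σ P(x) log₂(P(x)) + log₂(3)
           = log₂(3) - H(P)

H(P) = -Σ P(x) log₂(P(x)):
  -P(1)·log₂(P(1)) = -(0.1712)·log₂(0.1712) = 0.43592
  -P(2)·log₂(P(2)) = -(0.1272)·log₂(0.1272) = 0.37840
  -P(3)·log₂(P(3)) = -(0.7016)·log₂(0.7016) = 0.35871
H(P) = 0.43592 + 0.37840 + 0.35871 = 1.17303 bits

log₂(3) = 1.58496 bits

D_KL(P||U) = 1.58496 - 1.17303 = 0.41193 ≈ 0.4119 bits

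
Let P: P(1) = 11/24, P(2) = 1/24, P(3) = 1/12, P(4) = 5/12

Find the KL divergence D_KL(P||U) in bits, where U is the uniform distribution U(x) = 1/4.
0.4681 bits

U(i) = 1/4 for all i

D_KL(P||U) = Σ P(x) log₂(P(x) / (1/4))
           = Σ P(x) log₂(P(x)) + log₂(4)
           = log₂(4) - H(P)

H(P) = -Σ P(x) log₂(P(x)):
  -P(1)·log₂(P(1)) = -(11/24)·log₂(11/24) = 0.51587
  -P(2)·log₂(P(2)) = -(1/24)·log₂(1/24) = 0.19104
  -P(3)·log₂(P(3)) = -(1/12)·log₂(1/12) = 0.29875
  -P(4)·log₂(P(4)) = -(5/12)·log₂(5/12) = 0.52626
H(P) = 0.51587 + 0.19104 + 0.29875 + 0.52626 = 1.53192 bits

log₂(4) = 2.00000 bits

D_KL(P||U) = 2.00000 - 1.53192 = 0.46808 ≈ 0.4681 bits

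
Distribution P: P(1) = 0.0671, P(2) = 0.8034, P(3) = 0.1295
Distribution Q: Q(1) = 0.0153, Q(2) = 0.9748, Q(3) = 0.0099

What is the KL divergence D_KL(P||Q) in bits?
0.3993 bits

D_KL(P||Q) = Σ P(x) log₂(P(x)/Q(x))

Computing term by term:
  P(1)·log₂(P(1)/Q(1)) = 0.0671·log₂(0.0671/0.0153) = 0.14311
  P(2)·log₂(P(2)/Q(2)) = 0.8034·log₂(0.8034/0.9748) = -0.22414
  P(3)·log₂(P(3)/Q(3)) = 0.1295·log₂(0.1295/0.0099) = 0.48036

D_KL(P||Q) = 0.14311 - 0.22414 + 0.48036 = 0.39933 ≈ 0.3993 bits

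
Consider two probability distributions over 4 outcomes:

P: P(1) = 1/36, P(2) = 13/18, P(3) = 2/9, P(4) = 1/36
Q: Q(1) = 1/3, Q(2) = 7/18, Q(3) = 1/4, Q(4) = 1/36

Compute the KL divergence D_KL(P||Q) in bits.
0.5077 bits

D_KL(P||Q) = Σ P(x) log₂(P(x)/Q(x))

Computing term by term:
  P(1)·log₂(P(1)/Q(1)) = (1/36)·log₂((1/36)/(1/3)) = -0.09958
  P(2)·log₂(P(2)/Q(2)) = (13/18)·log₂((13/18)/(7/18)) = 0.64501
  P(3)·log₂(P(3)/Q(3)) = (2/9)·log₂((2/9)/(1/4)) = -0.03776
  P(4)·log₂(P(4)/Q(4)) = (1/36)·log₂((1/36)/(1/36)) = 0.00000

D_KL(P||Q) = -0.09958 + 0.64501 - 0.03776 + 0.00000 = 0.50767 ≈ 0.5077 bits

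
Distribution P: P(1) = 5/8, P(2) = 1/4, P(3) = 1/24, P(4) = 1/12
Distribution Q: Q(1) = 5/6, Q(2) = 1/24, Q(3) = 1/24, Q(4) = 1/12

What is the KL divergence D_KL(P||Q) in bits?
0.3868 bits

D_KL(P||Q) = Σ P(x) log₂(P(x)/Q(x))

Computing term by term:
  P(1)·log₂(P(1)/Q(1)) = (5/8)·log₂((5/8)/(5/6)) = -0.25940
  P(2)·log₂(P(2)/Q(2)) = (1/4)·log₂((1/4)/(1/24)) = 0.64624
  P(3)·log₂(P(3)/Q(3)) = (1/24)·log₂((1/24)/(1/24)) = 0.00000
  P(4)·log₂(P(4)/Q(4)) = (1/12)·log₂((1/12)/(1/12)) = 0.00000

D_KL(P||Q) = -0.25940 + 0.64624 + 0.00000 + 0.00000 = 0.38684 ≈ 0.3868 bits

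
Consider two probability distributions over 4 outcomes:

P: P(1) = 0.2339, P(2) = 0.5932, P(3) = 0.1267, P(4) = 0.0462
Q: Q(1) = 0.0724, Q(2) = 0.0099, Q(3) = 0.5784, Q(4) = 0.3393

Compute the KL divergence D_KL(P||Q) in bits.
3.4881 bits

D_KL(P||Q) = Σ P(x) log₂(P(x)/Q(x))

Computing term by term:
  P(1)·log₂(P(1)/Q(1)) = 0.2339·log₂(0.2339/0.0724) = 0.39572
  P(2)·log₂(P(2)/Q(2)) = 0.5932·log₂(0.5932/0.0099) = 3.50281
  P(3)·log₂(P(3)/Q(3)) = 0.1267·log₂(0.1267/0.5784) = -0.27756
  P(4)·log₂(P(4)/Q(4)) = 0.0462·log₂(0.0462/0.3393) = -0.13290

D_KL(P||Q) = 0.39572 + 3.50281 - 0.27756 - 0.13290 = 3.48807 ≈ 3.4881 bits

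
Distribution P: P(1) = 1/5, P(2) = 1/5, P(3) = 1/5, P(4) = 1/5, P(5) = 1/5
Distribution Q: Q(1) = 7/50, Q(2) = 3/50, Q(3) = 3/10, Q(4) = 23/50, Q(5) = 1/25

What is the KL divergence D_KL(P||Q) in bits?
0.5574 bits

D_KL(P||Q) = Σ P(x) log₂(P(x)/Q(x))

Computing term by term:
  P(1)·log₂(P(1)/Q(1)) = (1/5)·log₂((1/5)/(7/50)) = 0.10291
  P(2)·log₂(P(2)/Q(2)) = (1/5)·log₂((1/5)/(3/50)) = 0.34739
  P(3)·log₂(P(3)/Q(3)) = (1/5)·log₂((1/5)/(3/10)) = -0.11699
  P(4)·log₂(P(4)/Q(4)) = (1/5)·log₂((1/5)/(23/50)) = -0.24033
  P(5)·log₂(P(5)/Q(5)) = (1/5)·log₂((1/5)/(1/25)) = 0.46439

D_KL(P||Q) = 0.10291 + 0.34739 - 0.11699 - 0.24033 + 0.46439 = 0.55737 ≈ 0.5574 bits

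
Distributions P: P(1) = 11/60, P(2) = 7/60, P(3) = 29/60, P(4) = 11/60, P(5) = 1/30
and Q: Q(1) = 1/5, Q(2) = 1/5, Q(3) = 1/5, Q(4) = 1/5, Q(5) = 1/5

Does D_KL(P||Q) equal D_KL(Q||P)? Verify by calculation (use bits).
D_KL(P||Q) = 0.3924 bits, D_KL(Q||P) = 0.4681 bits. No — D_KL(P||Q) ≠ D_KL(Q||P) for this pair.

D_KL(P||Q) = Σ P(x) log₂(P(x)/Q(x))

Computing term by term:
  P(1)·log₂(P(1)/Q(1)) = (11/60)·log₂((11/60)/(1/5)) = -0.02301
  P(2)·log₂(P(2)/Q(2)) = (7/60)·log₂((7/60)/(1/5)) = -0.09072
  P(3)·log₂(P(3)/Q(3)) = (29/60)·log₂((29/60)/(1/5)) = 0.61529
  P(4)·log₂(P(4)/Q(4)) = (11/60)·log₂((11/60)/(1/5)) = -0.02301
  P(5)·log₂(P(5)/Q(5)) = (1/30)·log₂((1/30)/(1/5)) = -0.08617

D_KL(P||Q) = -0.02301 - 0.09072 + 0.61529 - 0.02301 - 0.08617 = 0.39238 ≈ 0.3924 bits

D_KL(Q||P) = Σ Q(x) log₂(Q(x)/P(x))

Computing term by term:
  Q(1)·log₂(Q(1)/P(1)) = (1/5)·log₂((1/5)/(11/60)) = 0.02511
  Q(2)·log₂(Q(2)/P(2)) = (1/5)·log₂((1/5)/(7/60)) = 0.15552
  Q(3)·log₂(Q(3)/P(3)) = (1/5)·log₂((1/5)/(29/60)) = -0.25460
  Q(4)·log₂(Q(4)/P(4)) = (1/5)·log₂((1/5)/(11/60)) = 0.02511
  Q(5)·log₂(Q(5)/P(5)) = (1/5)·log₂((1/5)/(1/30)) = 0.51699

D_KL(Q||P) = 0.02511 + 0.15552 - 0.25460 + 0.02511 + 0.51699 = 0.46813 ≈ 0.4681 bits

These are NOT equal (difference: 0.0757 bits). KL divergence is asymmetric: D_KL(P||Q) ≠ D_KL(Q||P) in general.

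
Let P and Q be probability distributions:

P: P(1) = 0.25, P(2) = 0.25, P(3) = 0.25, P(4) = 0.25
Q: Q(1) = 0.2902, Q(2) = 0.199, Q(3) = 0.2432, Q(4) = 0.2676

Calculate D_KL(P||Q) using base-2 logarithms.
0.0139 bits

D_KL(P||Q) = Σ P(x) log₂(P(x)/Q(x))

Computing term by term:
  P(1)·log₂(P(1)/Q(1)) = 0.25·log₂(0.25/0.2902) = -0.05378
  P(2)·log₂(P(2)/Q(2)) = 0.25·log₂(0.25/0.199) = 0.08229
  P(3)·log₂(P(3)/Q(3)) = 0.25·log₂(0.25/0.2432) = 0.00995
  P(4)·log₂(P(4)/Q(4)) = 0.25·log₂(0.25/0.2676) = -0.02454

D_KL(P||Q) = -0.05378 + 0.08229 + 0.00995 - 0.02454 = 0.01392 ≈ 0.0139 bits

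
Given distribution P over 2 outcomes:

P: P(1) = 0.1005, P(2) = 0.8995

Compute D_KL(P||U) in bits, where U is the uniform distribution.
0.5294 bits

U(i) = 1/2 for all i

D_KL(P||U) = Σ P(x) log₂(P(x) / (1/2))
           = Σ P(x) log₂(P(x)) + log₂(2)
           = log₂(2) - H(P)

H(P) = -Σ P(x) log₂(P(x)):
  -P(1)·log₂(P(1)) = -(0.1005)·log₂(0.1005) = 0.33313
  -P(2)·log₂(P(2)) = -(0.8995)·log₂(0.8995) = 0.13745
H(P) = 0.33313 + 0.13745 = 0.47058 bits

log₂(2) = 1.00000 bits

D_KL(P||U) = 1.00000 - 0.47058 = 0.52942 ≈ 0.5294 bits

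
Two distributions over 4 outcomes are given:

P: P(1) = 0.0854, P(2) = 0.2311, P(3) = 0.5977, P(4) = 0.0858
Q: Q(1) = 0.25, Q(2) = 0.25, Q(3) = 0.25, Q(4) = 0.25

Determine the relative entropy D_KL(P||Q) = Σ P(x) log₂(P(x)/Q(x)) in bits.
0.4607 bits

D_KL(P||Q) = Σ P(x) log₂(P(x)/Q(x))

Computing term by term:
  P(1)·log₂(P(1)/Q(1)) = 0.0854·log₂(0.0854/0.25) = -0.13234
  P(2)·log₂(P(2)/Q(2)) = 0.2311·log₂(0.2311/0.25) = -0.02621
  P(3)·log₂(P(3)/Q(3)) = 0.5977·log₂(0.5977/0.25) = 0.75160
  P(4)·log₂(P(4)/Q(4)) = 0.0858·log₂(0.0858/0.25) = -0.13238

D_KL(P||Q) = -0.13234 - 0.02621 + 0.75160 - 0.13238 = 0.46067 ≈ 0.4607 bits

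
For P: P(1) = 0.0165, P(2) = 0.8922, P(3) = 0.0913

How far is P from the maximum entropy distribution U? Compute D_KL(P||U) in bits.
1.0252 bits

U(i) = 1/3 for all i

D_KL(P||U) = Σ P(x) log₂(P(x) / (1/3))
           = Σ P(x) log₂(P(x)) + log₂(3)
           = log₂(3) - H(P)

H(P) = -Σ P(x) log₂(P(x)):
  -P(1)·log₂(P(1)) = -(0.0165)·log₂(0.0165) = 0.09770
  -P(2)·log₂(P(2)) = -(0.8922)·log₂(0.8922) = 0.14682
  -P(3)·log₂(P(3)) = -(0.0913)·log₂(0.0913) = 0.31528
H(P) = 0.09770 + 0.14682 + 0.31528 = 0.55980 bits

log₂(3) = 1.58496 bits

D_KL(P||U) = 1.58496 - 0.55980 = 1.02516 ≈ 1.0252 bits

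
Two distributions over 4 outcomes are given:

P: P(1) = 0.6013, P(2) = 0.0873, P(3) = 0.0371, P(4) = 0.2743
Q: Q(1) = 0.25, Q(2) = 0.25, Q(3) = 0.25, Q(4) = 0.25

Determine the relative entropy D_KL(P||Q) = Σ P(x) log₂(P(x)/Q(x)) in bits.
0.5634 bits

D_KL(P||Q) = Σ P(x) log₂(P(x)/Q(x))

Computing term by term:
  P(1)·log₂(P(1)/Q(1)) = 0.6013·log₂(0.6013/0.25) = 0.76134
  P(2)·log₂(P(2)/Q(2)) = 0.0873·log₂(0.0873/0.25) = -0.13251
  P(3)·log₂(P(3)/Q(3)) = 0.0371·log₂(0.0371/0.25) = -0.10212
  P(4)·log₂(P(4)/Q(4)) = 0.2743·log₂(0.2743/0.25) = 0.03671

D_KL(P||Q) = 0.76134 - 0.13251 - 0.10212 + 0.03671 = 0.56342 ≈ 0.5634 bits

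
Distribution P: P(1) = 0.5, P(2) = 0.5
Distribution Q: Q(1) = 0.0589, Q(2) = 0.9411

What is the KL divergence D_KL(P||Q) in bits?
1.0866 bits

D_KL(P||Q) = Σ P(x) log₂(P(x)/Q(x))

Computing term by term:
  P(1)·log₂(P(1)/Q(1)) = 0.5·log₂(0.5/0.0589) = 1.54279
  P(2)·log₂(P(2)/Q(2)) = 0.5·log₂(0.5/0.9411) = -0.45621

D_KL(P||Q) = 1.54279 - 0.45621 = 1.08658 ≈ 1.0866 bits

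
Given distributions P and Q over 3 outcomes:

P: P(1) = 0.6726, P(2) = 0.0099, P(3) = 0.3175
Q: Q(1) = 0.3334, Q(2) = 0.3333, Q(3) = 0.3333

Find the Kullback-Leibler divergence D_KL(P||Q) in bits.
0.6085 bits

D_KL(P||Q) = Σ P(x) log₂(P(x)/Q(x))

Computing term by term:
  P(1)·log₂(P(1)/Q(1)) = 0.6726·log₂(0.6726/0.3334) = 0.68100
  P(2)·log₂(P(2)/Q(2)) = 0.0099·log₂(0.0099/0.3333) = -0.05023
  P(3)·log₂(P(3)/Q(3)) = 0.3175·log₂(0.3175/0.3333) = -0.02225

D_KL(P||Q) = 0.68100 - 0.05023 - 0.02225 = 0.60852 ≈ 0.6085 bits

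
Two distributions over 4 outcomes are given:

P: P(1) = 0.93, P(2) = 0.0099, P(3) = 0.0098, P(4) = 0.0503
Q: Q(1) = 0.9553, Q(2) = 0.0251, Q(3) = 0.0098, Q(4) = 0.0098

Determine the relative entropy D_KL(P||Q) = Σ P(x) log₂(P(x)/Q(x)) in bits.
0.0694 bits

D_KL(P||Q) = Σ P(x) log₂(P(x)/Q(x))

Computing term by term:
  P(1)·log₂(P(1)/Q(1)) = 0.93·log₂(0.93/0.9553) = -0.03601
  P(2)·log₂(P(2)/Q(2)) = 0.0099·log₂(0.0099/0.0251) = -0.01329
  P(3)·log₂(P(3)/Q(3)) = 0.0098·log₂(0.0098/0.0098) = 0.00000
  P(4)·log₂(P(4)/Q(4)) = 0.0503·log₂(0.0503/0.0098) = 0.11869

D_KL(P||Q) = -0.03601 - 0.01329 + 0.00000 + 0.11869 = 0.06939 ≈ 0.0694 bits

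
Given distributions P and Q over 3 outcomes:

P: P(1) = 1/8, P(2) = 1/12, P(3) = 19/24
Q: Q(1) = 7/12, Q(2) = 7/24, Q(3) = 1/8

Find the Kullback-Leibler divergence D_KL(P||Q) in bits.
1.6798 bits

D_KL(P||Q) = Σ P(x) log₂(P(x)/Q(x))

Computing term by term:
  P(1)·log₂(P(1)/Q(1)) = (1/8)·log₂((1/8)/(7/12)) = -0.27780
  P(2)·log₂(P(2)/Q(2)) = (1/12)·log₂((1/12)/(7/24)) = -0.15061
  P(3)·log₂(P(3)/Q(3)) = (19/24)·log₂((19/24)/(1/8)) = 2.10818

D_KL(P||Q) = -0.27780 - 0.15061 + 2.10818 = 1.67977 ≈ 1.6798 bits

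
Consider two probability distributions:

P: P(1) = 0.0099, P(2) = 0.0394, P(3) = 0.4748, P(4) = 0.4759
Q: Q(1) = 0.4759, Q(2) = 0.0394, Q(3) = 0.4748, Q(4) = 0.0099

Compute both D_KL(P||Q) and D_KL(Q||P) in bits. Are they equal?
D_KL(P||Q) = 2.6036 bits, D_KL(Q||P) = 2.6036 bits. Yes, in this case they are equal (although KL divergence is not symmetric in general).

D_KL(P||Q) = Σ P(x) log₂(P(x)/Q(x))

Computing term by term:
  P(1)·log₂(P(1)/Q(1)) = 0.0099·log₂(0.0099/0.4759) = -0.05531
  P(2)·log₂(P(2)/Q(2)) = 0.0394·log₂(0.0394/0.0394) = 0.00000
  P(3)·log₂(P(3)/Q(3)) = 0.4748·log₂(0.4748/0.4748) = 0.00000
  P(4)·log₂(P(4)/Q(4)) = 0.4759·log₂(0.4759/0.0099) = 2.65889

D_KL(P||Q) = -0.05531 + 0.00000 + 0.00000 + 2.65889 = 2.60358 ≈ 2.6036 bits

D_KL(Q||P) = Σ Q(x) log₂(Q(x)/P(x))

Computing term by term:
  Q(1)·log₂(Q(1)/P(1)) = 0.4759·log₂(0.4759/0.0099) = 2.65889
  Q(2)·log₂(Q(2)/P(2)) = 0.0394·log₂(0.0394/0.0394) = 0.00000
  Q(3)·log₂(Q(3)/P(3)) = 0.4748·log₂(0.4748/0.4748) = 0.00000
  Q(4)·log₂(Q(4)/P(4)) = 0.0099·log₂(0.0099/0.4759) = -0.05531

D_KL(Q||P) = 2.65889 + 0.00000 + 0.00000 - 0.05531 = 2.60358 ≈ 2.6036 bits

These ARE equal here. Q is P with outcomes relabeled (Q(1) = P(4), Q(4) = P(1)) by a relabeling that is its own inverse, so the two sums contain exactly the same terms in a different order. This is a special case — KL divergence is not symmetric in general: D_KL(P||Q) ≠ D_KL(Q||P) for most P, Q.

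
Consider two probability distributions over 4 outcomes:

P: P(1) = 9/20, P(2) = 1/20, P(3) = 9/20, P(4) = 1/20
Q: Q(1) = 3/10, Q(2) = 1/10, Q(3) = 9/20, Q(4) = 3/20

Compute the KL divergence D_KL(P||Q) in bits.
0.1340 bits

D_KL(P||Q) = Σ P(x) log₂(P(x)/Q(x))

Computing term by term:
  P(1)·log₂(P(1)/Q(1)) = (9/20)·log₂((9/20)/(3/10)) = 0.26323
  P(2)·log₂(P(2)/Q(2)) = (1/20)·log₂((1/20)/(1/10)) = -0.05000
  P(3)·log₂(P(3)/Q(3)) = (9/20)·log₂((9/20)/(9/20)) = 0.00000
  P(4)·log₂(P(4)/Q(4)) = (1/20)·log₂((1/20)/(3/20)) = -0.07925

D_KL(P||Q) = 0.26323 - 0.05000 + 0.00000 - 0.07925 = 0.13398 ≈ 0.1340 bits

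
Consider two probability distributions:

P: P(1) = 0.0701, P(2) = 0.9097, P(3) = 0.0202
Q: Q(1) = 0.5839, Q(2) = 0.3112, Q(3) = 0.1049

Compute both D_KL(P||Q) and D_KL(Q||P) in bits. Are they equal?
D_KL(P||Q) = 1.1454 bits, D_KL(Q||P) = 1.5534 bits. No, they are not equal.

D_KL(P||Q) = Σ P(x) log₂(P(x)/Q(x))

Computing term by term:
  P(1)·log₂(P(1)/Q(1)) = 0.0701·log₂(0.0701/0.5839) = -0.21438
  P(2)·log₂(P(2)/Q(2)) = 0.9097·log₂(0.9097/0.3112) = 1.40781
  P(3)·log₂(P(3)/Q(3)) = 0.0202·log₂(0.0202/0.1049) = -0.04801

D_KL(P||Q) = -0.21438 + 1.40781 - 0.04801 = 1.14542 ≈ 1.1454 bits

D_KL(Q||P) = Σ Q(x) log₂(Q(x)/P(x))

Computing term by term:
  Q(1)·log₂(Q(1)/P(1)) = 0.5839·log₂(0.5839/0.0701) = 1.78570
  Q(2)·log₂(Q(2)/P(2)) = 0.3112·log₂(0.3112/0.9097) = -0.48160
  Q(3)·log₂(Q(3)/P(3)) = 0.1049·log₂(0.1049/0.0202) = 0.24930

D_KL(Q||P) = 1.78570 - 0.48160 + 0.24930 = 1.55340 ≈ 1.5534 bits

These are NOT equal (difference: 0.4080 bits). KL divergence is asymmetric: D_KL(P||Q) ≠ D_KL(Q||P) in general.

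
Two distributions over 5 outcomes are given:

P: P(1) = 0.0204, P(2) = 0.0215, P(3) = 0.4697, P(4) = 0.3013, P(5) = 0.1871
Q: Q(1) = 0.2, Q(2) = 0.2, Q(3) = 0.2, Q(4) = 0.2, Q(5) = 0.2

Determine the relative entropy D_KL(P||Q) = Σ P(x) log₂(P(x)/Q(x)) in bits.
0.6023 bits

D_KL(P||Q) = Σ P(x) log₂(P(x)/Q(x))

Computing term by term:
  P(1)·log₂(P(1)/Q(1)) = 0.0204·log₂(0.0204/0.2) = -0.06718
  P(2)·log₂(P(2)/Q(2)) = 0.0215·log₂(0.0215/0.2) = -0.06918
  P(3)·log₂(P(3)/Q(3)) = 0.4697·log₂(0.4697/0.2) = 0.57855
  P(4)·log₂(P(4)/Q(4)) = 0.3013·log₂(0.3013/0.2) = 0.17813
  P(5)·log₂(P(5)/Q(5)) = 0.1871·log₂(0.1871/0.2) = -0.01800

D_KL(P||Q) = -0.06718 - 0.06918 + 0.57855 + 0.17813 - 0.01800 = 0.60232 ≈ 0.6023 bits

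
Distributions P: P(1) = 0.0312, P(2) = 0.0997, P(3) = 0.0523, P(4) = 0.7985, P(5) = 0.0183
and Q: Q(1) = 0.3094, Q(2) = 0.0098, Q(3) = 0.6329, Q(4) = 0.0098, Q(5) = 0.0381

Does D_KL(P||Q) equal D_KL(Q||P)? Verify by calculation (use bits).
D_KL(P||Q) = 5.0921 bits, D_KL(Q||P) = 3.2460 bits. No — D_KL(P||Q) ≠ D_KL(Q||P) for this pair.

D_KL(P||Q) = Σ P(x) log₂(P(x)/Q(x))

Computing term by term:
  P(1)·log₂(P(1)/Q(1)) = 0.0312·log₂(0.0312/0.3094) = -0.10327
  P(2)·log₂(P(2)/Q(2)) = 0.0997·log₂(0.0997/0.0098) = 0.33367
  P(3)·log₂(P(3)/Q(3)) = 0.0523·log₂(0.0523/0.6329) = -0.18813
  P(4)·log₂(P(4)/Q(4)) = 0.7985·log₂(0.7985/0.0098) = 5.06917
  P(5)·log₂(P(5)/Q(5)) = 0.0183·log₂(0.0183/0.0381) = -0.01936

D_KL(P||Q) = -0.10327 + 0.33367 - 0.18813 + 5.06917 - 0.01936 = 5.09208 ≈ 5.0921 bits

D_KL(Q||P) = Σ Q(x) log₂(Q(x)/P(x))

Computing term by term:
  Q(1)·log₂(Q(1)/P(1)) = 0.3094·log₂(0.3094/0.0312) = 1.02407
  Q(2)·log₂(Q(2)/P(2)) = 0.0098·log₂(0.0098/0.0997) = -0.03280
  Q(3)·log₂(Q(3)/P(3)) = 0.6329·log₂(0.6329/0.0523) = 2.27660
  Q(4)·log₂(Q(4)/P(4)) = 0.0098·log₂(0.0098/0.7985) = -0.06221
  Q(5)·log₂(Q(5)/P(5)) = 0.0381·log₂(0.0381/0.0183) = 0.04031

D_KL(Q||P) = 1.02407 - 0.03280 + 2.27660 - 0.06221 + 0.04031 = 3.24597 ≈ 3.2460 bits

These are NOT equal (difference: 1.8461 bits). KL divergence is asymmetric: D_KL(P||Q) ≠ D_KL(Q||P) in general.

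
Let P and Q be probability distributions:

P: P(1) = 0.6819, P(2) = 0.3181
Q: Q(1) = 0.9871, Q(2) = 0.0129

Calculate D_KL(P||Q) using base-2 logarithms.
1.1070 bits

D_KL(P||Q) = Σ P(x) log₂(P(x)/Q(x))

Computing term by term:
  P(1)·log₂(P(1)/Q(1)) = 0.6819·log₂(0.6819/0.9871) = -0.36389
  P(2)·log₂(P(2)/Q(2)) = 0.3181·log₂(0.3181/0.0129) = 1.47091

D_KL(P||Q) = -0.36389 + 1.47091 = 1.10702 ≈ 1.1070 bits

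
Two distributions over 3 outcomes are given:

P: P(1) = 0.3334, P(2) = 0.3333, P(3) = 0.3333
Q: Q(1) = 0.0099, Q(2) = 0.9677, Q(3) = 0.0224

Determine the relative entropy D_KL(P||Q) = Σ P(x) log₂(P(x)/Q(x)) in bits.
2.4773 bits

D_KL(P||Q) = Σ P(x) log₂(P(x)/Q(x))

Computing term by term:
  P(1)·log₂(P(1)/Q(1)) = 0.3334·log₂(0.3334/0.0099) = 1.69157
  P(2)·log₂(P(2)/Q(2)) = 0.3333·log₂(0.3333/0.9677) = -0.51253
  P(3)·log₂(P(3)/Q(3)) = 0.3333·log₂(0.3333/0.0224) = 1.29829

D_KL(P||Q) = 1.69157 - 0.51253 + 1.29829 = 2.47733 ≈ 2.4773 bits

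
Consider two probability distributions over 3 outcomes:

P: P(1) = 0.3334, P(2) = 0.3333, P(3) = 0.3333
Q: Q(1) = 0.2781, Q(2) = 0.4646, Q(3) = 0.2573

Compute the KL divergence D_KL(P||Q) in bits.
0.0520 bits

D_KL(P||Q) = Σ P(x) log₂(P(x)/Q(x))

Computing term by term:
  P(1)·log₂(P(1)/Q(1)) = 0.3334·log₂(0.3334/0.2781) = 0.08723
  P(2)·log₂(P(2)/Q(2)) = 0.3333·log₂(0.3333/0.4646) = -0.15971
  P(3)·log₂(P(3)/Q(3)) = 0.3333·log₂(0.3333/0.2573) = 0.12444

D_KL(P||Q) = 0.08723 - 0.15971 + 0.12444 = 0.05196 ≈ 0.0520 bits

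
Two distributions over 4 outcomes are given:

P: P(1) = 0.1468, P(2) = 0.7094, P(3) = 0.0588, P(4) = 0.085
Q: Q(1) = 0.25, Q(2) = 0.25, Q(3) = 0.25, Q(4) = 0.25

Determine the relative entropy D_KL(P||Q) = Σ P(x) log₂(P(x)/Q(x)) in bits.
0.6996 bits

D_KL(P||Q) = Σ P(x) log₂(P(x)/Q(x))

Computing term by term:
  P(1)·log₂(P(1)/Q(1)) = 0.1468·log₂(0.1468/0.25) = -0.11275
  P(2)·log₂(P(2)/Q(2)) = 0.7094·log₂(0.7094/0.25) = 1.06741
  P(3)·log₂(P(3)/Q(3)) = 0.0588·log₂(0.0588/0.25) = -0.12278
  P(4)·log₂(P(4)/Q(4)) = 0.085·log₂(0.085/0.25) = -0.13229

D_KL(P||Q) = -0.11275 + 1.06741 - 0.12278 - 0.13229 = 0.69959 ≈ 0.6996 bits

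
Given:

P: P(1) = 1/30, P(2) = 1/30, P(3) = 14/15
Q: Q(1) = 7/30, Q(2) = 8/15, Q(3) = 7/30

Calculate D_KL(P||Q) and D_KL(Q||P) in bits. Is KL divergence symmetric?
D_KL(P||Q) = 1.6398 bits, D_KL(Q||P) = 2.3217 bits. No, KL divergence is not symmetric.

D_KL(P||Q) = Σ P(x) log₂(P(x)/Q(x))

Computing term by term:
  P(1)·log₂(P(1)/Q(1)) = (1/30)·log₂((1/30)/(7/30)) = -0.09358
  P(2)·log₂(P(2)/Q(2)) = (1/30)·log₂((1/30)/(8/15)) = -0.13333
  P(3)·log₂(P(3)/Q(3)) = (14/15)·log₂((14/15)/(7/30)) = 1.86667

D_KL(P||Q) = -0.09358 - 0.13333 + 1.86667 = 1.63976 ≈ 1.6398 bits

D_KL(Q||P) = Σ Q(x) log₂(Q(x)/P(x))

Computing term by term:
  Q(1)·log₂(Q(1)/P(1)) = (7/30)·log₂((7/30)/(1/30)) = 0.65505
  Q(2)·log₂(Q(2)/P(2)) = (8/15)·log₂((8/15)/(1/30)) = 2.13333
  Q(3)·log₂(Q(3)/P(3)) = (7/30)·log₂((7/30)/(14/15)) = -0.46667

D_KL(Q||P) = 0.65505 + 2.13333 - 0.46667 = 2.32171 ≈ 2.3217 bits

These are NOT equal (difference: 0.6819 bits). KL divergence is asymmetric: D_KL(P||Q) ≠ D_KL(Q||P) in general.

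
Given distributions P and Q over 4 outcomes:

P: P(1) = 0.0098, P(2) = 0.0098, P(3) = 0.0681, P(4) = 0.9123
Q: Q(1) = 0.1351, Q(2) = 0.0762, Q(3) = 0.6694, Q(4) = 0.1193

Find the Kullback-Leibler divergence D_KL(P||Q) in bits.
2.3869 bits

D_KL(P||Q) = Σ P(x) log₂(P(x)/Q(x))

Computing term by term:
  P(1)·log₂(P(1)/Q(1)) = 0.0098·log₂(0.0098/0.1351) = -0.03709
  P(2)·log₂(P(2)/Q(2)) = 0.0098·log₂(0.0098/0.0762) = -0.02900
  P(3)·log₂(P(3)/Q(3)) = 0.0681·log₂(0.0681/0.6694) = -0.22454
  P(4)·log₂(P(4)/Q(4)) = 0.9123·log₂(0.9123/0.1193) = 2.67752

D_KL(P||Q) = -0.03709 - 0.02900 - 0.22454 + 2.67752 = 2.38689 ≈ 2.3869 bits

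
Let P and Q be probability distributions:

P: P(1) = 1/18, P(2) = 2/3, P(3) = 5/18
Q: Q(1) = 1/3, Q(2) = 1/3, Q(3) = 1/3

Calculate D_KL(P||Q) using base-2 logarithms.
0.4500 bits

D_KL(P||Q) = Σ P(x) log₂(P(x)/Q(x))

Computing term by term:
  P(1)·log₂(P(1)/Q(1)) = (1/18)·log₂((1/18)/(1/3)) = -0.14361
  P(2)·log₂(P(2)/Q(2)) = (2/3)·log₂((2/3)/(1/3)) = 0.66667
  P(3)·log₂(P(3)/Q(3)) = (5/18)·log₂((5/18)/(1/3)) = -0.07307

D_KL(P||Q) = -0.14361 + 0.66667 - 0.07307 = 0.44999 ≈ 0.4500 bits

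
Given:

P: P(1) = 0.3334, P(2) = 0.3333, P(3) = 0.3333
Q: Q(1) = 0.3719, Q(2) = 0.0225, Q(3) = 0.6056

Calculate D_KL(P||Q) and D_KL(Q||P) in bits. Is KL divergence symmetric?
D_KL(P||Q) = 0.9564 bits, D_KL(Q||P) = 0.4929 bits. No, KL divergence is not symmetric.

D_KL(P||Q) = Σ P(x) log₂(P(x)/Q(x))

Computing term by term:
  P(1)·log₂(P(1)/Q(1)) = 0.3334·log₂(0.3334/0.3719) = -0.05256
  P(2)·log₂(P(2)/Q(2)) = 0.3333·log₂(0.3333/0.0225) = 1.29615
  P(3)·log₂(P(3)/Q(3)) = 0.3333·log₂(0.3333/0.6056) = -0.28715

D_KL(P||Q) = -0.05256 + 1.29615 - 0.28715 = 0.95644 ≈ 0.9564 bits

D_KL(Q||P) = Σ Q(x) log₂(Q(x)/P(x))

Computing term by term:
  Q(1)·log₂(Q(1)/P(1)) = 0.3719·log₂(0.3719/0.3334) = 0.05863
  Q(2)·log₂(Q(2)/P(2)) = 0.0225·log₂(0.0225/0.3333) = -0.08750
  Q(3)·log₂(Q(3)/P(3)) = 0.6056·log₂(0.6056/0.3333) = 0.52175

D_KL(Q||P) = 0.05863 - 0.08750 + 0.52175 = 0.49288 ≈ 0.4929 bits

These are NOT equal (difference: 0.4635 bits). KL divergence is asymmetric: D_KL(P||Q) ≠ D_KL(Q||P) in general.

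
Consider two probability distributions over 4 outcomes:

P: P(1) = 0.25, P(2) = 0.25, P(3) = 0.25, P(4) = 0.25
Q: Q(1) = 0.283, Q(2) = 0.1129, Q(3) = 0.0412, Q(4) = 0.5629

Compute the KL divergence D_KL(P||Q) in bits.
0.5996 bits

D_KL(P||Q) = Σ P(x) log₂(P(x)/Q(x))

Computing term by term:
  P(1)·log₂(P(1)/Q(1)) = 0.25·log₂(0.25/0.283) = -0.04472
  P(2)·log₂(P(2)/Q(2)) = 0.25·log₂(0.25/0.1129) = 0.28672
  P(3)·log₂(P(3)/Q(3)) = 0.25·log₂(0.25/0.0412) = 0.65030
  P(4)·log₂(P(4)/Q(4)) = 0.25·log₂(0.25/0.5629) = -0.29274

D_KL(P||Q) = -0.04472 + 0.28672 + 0.65030 - 0.29274 = 0.59956 ≈ 0.5996 bits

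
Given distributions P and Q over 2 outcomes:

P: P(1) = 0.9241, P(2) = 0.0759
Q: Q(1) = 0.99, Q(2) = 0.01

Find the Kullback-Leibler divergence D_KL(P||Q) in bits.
0.1301 bits

D_KL(P||Q) = Σ P(x) log₂(P(x)/Q(x))

Computing term by term:
  P(1)·log₂(P(1)/Q(1)) = 0.9241·log₂(0.9241/0.99) = -0.09184
  P(2)·log₂(P(2)/Q(2)) = 0.0759·log₂(0.0759/0.01) = 0.22194

D_KL(P||Q) = -0.09184 + 0.22194 = 0.13010 ≈ 0.1301 bits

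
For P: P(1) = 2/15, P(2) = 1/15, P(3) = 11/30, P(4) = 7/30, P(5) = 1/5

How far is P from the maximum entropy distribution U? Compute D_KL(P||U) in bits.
0.1889 bits

U(i) = 1/5 for all i

D_KL(P||U) = Σ P(x) log₂(P(x) / (1/5))
           = Σ P(x) log₂(P(x)) + log₂(5)
           = log₂(5) - H(P)

H(P) = -Σ P(x) log₂(P(x)):
  -P(1)·log₂(P(1)) = -(2/15)·log₂(2/15) = 0.38759
  -P(2)·log₂(P(2)) = -(1/15)·log₂(1/15) = 0.26046
  -P(3)·log₂(P(3)) = -(11/30)·log₂(11/30) = 0.53073
  -P(4)·log₂(P(4)) = -(7/30)·log₂(7/30) = 0.48989
  -P(5)·log₂(P(5)) = -(1/5)·log₂(1/5) = 0.46439
H(P) = 0.38759 + 0.26046 + 0.53073 + 0.48989 + 0.46439 = 2.13306 bits

log₂(5) = 2.32193 bits

D_KL(P||U) = 2.32193 - 2.13306 = 0.18887 ≈ 0.1889 bits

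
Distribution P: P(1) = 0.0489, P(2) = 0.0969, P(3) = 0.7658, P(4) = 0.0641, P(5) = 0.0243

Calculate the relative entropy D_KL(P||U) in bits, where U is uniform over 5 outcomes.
1.1035 bits

U(i) = 1/5 for all i

D_KL(P||U) = Σ P(x) log₂(P(x) / (1/5))
           = Σ P(x) log₂(P(x)) + log₂(5)
           = log₂(5) - H(P)

H(P) = -Σ P(x) log₂(P(x)):
  -P(1)·log₂(P(1)) = -(0.0489)·log₂(0.0489) = 0.21291
  -P(2)·log₂(P(2)) = -(0.0969)·log₂(0.0969) = 0.32630
  -P(3)·log₂(P(3)) = -(0.7658)·log₂(0.7658) = 0.29480
  -P(4)·log₂(P(4)) = -(0.0641)·log₂(0.0641) = 0.25406
  -P(5)·log₂(P(5)) = -(0.0243)·log₂(0.0243) = 0.13032
H(P) = 0.21291 + 0.32630 + 0.29480 + 0.25406 + 0.13032 = 1.21839 bits

log₂(5) = 2.32193 bits

D_KL(P||U) = 2.32193 - 1.21839 = 1.10354 ≈ 1.1035 bits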